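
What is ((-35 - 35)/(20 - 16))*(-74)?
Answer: 1295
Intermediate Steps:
((-35 - 35)/(20 - 16))*(-74) = -70/4*(-74) = -70*¼*(-74) = -35/2*(-74) = 1295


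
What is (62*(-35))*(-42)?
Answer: 91140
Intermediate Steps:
(62*(-35))*(-42) = -2170*(-42) = 91140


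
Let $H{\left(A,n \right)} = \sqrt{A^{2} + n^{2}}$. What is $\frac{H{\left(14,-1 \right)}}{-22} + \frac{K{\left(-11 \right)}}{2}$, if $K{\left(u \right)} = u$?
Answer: $- \frac{11}{2} - \frac{\sqrt{197}}{22} \approx -6.138$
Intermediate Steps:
$\frac{H{\left(14,-1 \right)}}{-22} + \frac{K{\left(-11 \right)}}{2} = \frac{\sqrt{14^{2} + \left(-1\right)^{2}}}{-22} - \frac{11}{2} = \sqrt{196 + 1} \left(- \frac{1}{22}\right) - \frac{11}{2} = \sqrt{197} \left(- \frac{1}{22}\right) - \frac{11}{2} = - \frac{\sqrt{197}}{22} - \frac{11}{2} = - \frac{11}{2} - \frac{\sqrt{197}}{22}$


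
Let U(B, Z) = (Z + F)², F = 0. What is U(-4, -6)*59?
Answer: 2124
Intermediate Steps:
U(B, Z) = Z² (U(B, Z) = (Z + 0)² = Z²)
U(-4, -6)*59 = (-6)²*59 = 36*59 = 2124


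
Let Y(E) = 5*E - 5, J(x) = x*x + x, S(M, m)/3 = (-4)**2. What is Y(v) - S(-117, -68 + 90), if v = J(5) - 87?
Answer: -338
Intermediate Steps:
S(M, m) = 48 (S(M, m) = 3*(-4)**2 = 3*16 = 48)
J(x) = x + x**2 (J(x) = x**2 + x = x + x**2)
v = -57 (v = 5*(1 + 5) - 87 = 5*6 - 87 = 30 - 87 = -57)
Y(E) = -5 + 5*E
Y(v) - S(-117, -68 + 90) = (-5 + 5*(-57)) - 1*48 = (-5 - 285) - 48 = -290 - 48 = -338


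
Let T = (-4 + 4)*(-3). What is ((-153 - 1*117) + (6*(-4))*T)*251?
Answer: -67770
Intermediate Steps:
T = 0 (T = 0*(-3) = 0)
((-153 - 1*117) + (6*(-4))*T)*251 = ((-153 - 1*117) + (6*(-4))*0)*251 = ((-153 - 117) - 24*0)*251 = (-270 + 0)*251 = -270*251 = -67770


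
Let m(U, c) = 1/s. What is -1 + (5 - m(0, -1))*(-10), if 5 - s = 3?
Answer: -46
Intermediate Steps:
s = 2 (s = 5 - 1*3 = 5 - 3 = 2)
m(U, c) = 1/2
-1 + (5 - m(0, -1))*(-10) = -1 + (5 - 1*1/2)*(-10) = -1 + (5 - 1/2)*(-10) = -1 + (9/2)*(-10) = -1 - 45 = -46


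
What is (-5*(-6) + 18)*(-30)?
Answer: -1440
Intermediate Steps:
(-5*(-6) + 18)*(-30) = (30 + 18)*(-30) = 48*(-30) = -1440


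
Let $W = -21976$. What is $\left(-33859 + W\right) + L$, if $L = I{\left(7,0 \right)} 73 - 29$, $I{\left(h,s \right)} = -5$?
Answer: $-56229$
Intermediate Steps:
$L = -394$ ($L = \left(-5\right) 73 - 29 = -365 - 29 = -394$)
$\left(-33859 + W\right) + L = \left(-33859 - 21976\right) - 394 = -55835 - 394 = -56229$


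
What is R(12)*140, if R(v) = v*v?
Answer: 20160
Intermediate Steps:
R(v) = v²
R(12)*140 = 12²*140 = 144*140 = 20160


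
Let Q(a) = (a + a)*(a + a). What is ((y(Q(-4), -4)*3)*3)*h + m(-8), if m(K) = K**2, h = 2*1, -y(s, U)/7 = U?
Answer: 568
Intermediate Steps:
Q(a) = 4*a**2 (Q(a) = (2*a)*(2*a) = 4*a**2)
y(s, U) = -7*U
h = 2
((y(Q(-4), -4)*3)*3)*h + m(-8) = ((-7*(-4)*3)*3)*2 + (-8)**2 = ((28*3)*3)*2 + 64 = (84*3)*2 + 64 = 252*2 + 64 = 504 + 64 = 568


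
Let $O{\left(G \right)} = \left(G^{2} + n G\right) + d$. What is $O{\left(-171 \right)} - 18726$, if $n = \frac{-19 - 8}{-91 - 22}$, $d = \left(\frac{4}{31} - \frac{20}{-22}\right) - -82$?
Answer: $\frac{406799806}{38533} \approx 10557.0$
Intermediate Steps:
$d = \frac{28316}{341}$ ($d = \left(4 \cdot \frac{1}{31} - - \frac{10}{11}\right) + 82 = \left(\frac{4}{31} + \frac{10}{11}\right) + 82 = \frac{354}{341} + 82 = \frac{28316}{341} \approx 83.038$)
$n = \frac{27}{113}$ ($n = - \frac{27}{-113} = \left(-27\right) \left(- \frac{1}{113}\right) = \frac{27}{113} \approx 0.23894$)
$O{\left(G \right)} = \frac{28316}{341} + G^{2} + \frac{27 G}{113}$ ($O{\left(G \right)} = \left(G^{2} + \frac{27 G}{113}\right) + \frac{28316}{341} = \frac{28316}{341} + G^{2} + \frac{27 G}{113}$)
$O{\left(-171 \right)} - 18726 = \left(\frac{28316}{341} + \left(-171\right)^{2} + \frac{27}{113} \left(-171\right)\right) - 18726 = \left(\frac{28316}{341} + 29241 - \frac{4617}{113}\right) - 18726 = \frac{1128368764}{38533} - 18726 = \frac{406799806}{38533}$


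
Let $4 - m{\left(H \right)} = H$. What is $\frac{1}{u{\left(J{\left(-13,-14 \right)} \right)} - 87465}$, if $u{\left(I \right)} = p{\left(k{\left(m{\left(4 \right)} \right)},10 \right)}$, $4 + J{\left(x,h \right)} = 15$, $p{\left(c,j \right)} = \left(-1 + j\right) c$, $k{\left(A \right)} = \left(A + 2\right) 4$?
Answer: $- \frac{1}{87393} \approx -1.1443 \cdot 10^{-5}$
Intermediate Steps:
$m{\left(H \right)} = 4 - H$
$k{\left(A \right)} = 8 + 4 A$ ($k{\left(A \right)} = \left(2 + A\right) 4 = 8 + 4 A$)
$p{\left(c,j \right)} = c \left(-1 + j\right)$
$J{\left(x,h \right)} = 11$ ($J{\left(x,h \right)} = -4 + 15 = 11$)
$u{\left(I \right)} = 72$ ($u{\left(I \right)} = \left(8 + 4 \left(4 - 4\right)\right) \left(-1 + 10\right) = \left(8 + 4 \left(4 - 4\right)\right) 9 = \left(8 + 4 \cdot 0\right) 9 = \left(8 + 0\right) 9 = 8 \cdot 9 = 72$)
$\frac{1}{u{\left(J{\left(-13,-14 \right)} \right)} - 87465} = \frac{1}{72 - 87465} = \frac{1}{-87393} = - \frac{1}{87393}$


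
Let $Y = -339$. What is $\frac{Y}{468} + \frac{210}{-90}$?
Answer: $- \frac{159}{52} \approx -3.0577$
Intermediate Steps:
$\frac{Y}{468} + \frac{210}{-90} = - \frac{339}{468} + \frac{210}{-90} = \left(-339\right) \frac{1}{468} + 210 \left(- \frac{1}{90}\right) = - \frac{113}{156} - \frac{7}{3} = - \frac{159}{52}$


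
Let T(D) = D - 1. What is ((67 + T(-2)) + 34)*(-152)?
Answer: -14896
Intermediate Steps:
T(D) = -1 + D
((67 + T(-2)) + 34)*(-152) = ((67 + (-1 - 2)) + 34)*(-152) = ((67 - 3) + 34)*(-152) = (64 + 34)*(-152) = 98*(-152) = -14896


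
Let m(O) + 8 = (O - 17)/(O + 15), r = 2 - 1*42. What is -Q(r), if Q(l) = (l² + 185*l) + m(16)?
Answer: 180049/31 ≈ 5808.0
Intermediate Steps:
r = -40 (r = 2 - 42 = -40)
m(O) = -8 + (-17 + O)/(15 + O) (m(O) = -8 + (O - 17)/(O + 15) = -8 + (-17 + O)/(15 + O))
Q(l) = -249/31 + l² + 185*l (Q(l) = (l² + 185*l) + (-137 - 7*16)/(15 + 16) = (l² + 185*l) + (-137 - 112)/31 = (l² + 185*l) + (1/31)*(-249) = (l² + 185*l) - 249/31 = -249/31 + l² + 185*l)
-Q(r) = -(-249/31 + (-40)² + 185*(-40)) = -(-249/31 + 1600 - 7400) = -1*(-180049/31) = 180049/31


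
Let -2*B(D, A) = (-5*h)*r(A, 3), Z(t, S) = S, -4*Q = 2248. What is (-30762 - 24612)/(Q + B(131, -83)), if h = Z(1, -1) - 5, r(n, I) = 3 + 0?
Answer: 55374/607 ≈ 91.226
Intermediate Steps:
Q = -562 (Q = -1/4*2248 = -562)
r(n, I) = 3
h = -6 (h = -1 - 5 = -6)
B(D, A) = -45 (B(D, A) = -(-5*(-6))*3/2 = -15*3 = -1/2*90 = -45)
(-30762 - 24612)/(Q + B(131, -83)) = (-30762 - 24612)/(-562 - 45) = -55374/(-607) = -55374*(-1/607) = 55374/607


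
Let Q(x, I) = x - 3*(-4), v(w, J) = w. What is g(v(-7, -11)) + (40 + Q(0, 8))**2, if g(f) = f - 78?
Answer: 2619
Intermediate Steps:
Q(x, I) = 12 + x (Q(x, I) = x + 12 = 12 + x)
g(f) = -78 + f
g(v(-7, -11)) + (40 + Q(0, 8))**2 = (-78 - 7) + (40 + (12 + 0))**2 = -85 + (40 + 12)**2 = -85 + 52**2 = -85 + 2704 = 2619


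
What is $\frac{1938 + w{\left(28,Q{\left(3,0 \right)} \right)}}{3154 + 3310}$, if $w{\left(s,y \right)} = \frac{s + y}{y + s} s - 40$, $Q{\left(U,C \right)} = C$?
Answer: $\frac{963}{3232} \approx 0.29796$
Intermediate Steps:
$w{\left(s,y \right)} = -40 + s$ ($w{\left(s,y \right)} = \frac{s + y}{s + y} s - 40 = 1 s - 40 = s - 40 = -40 + s$)
$\frac{1938 + w{\left(28,Q{\left(3,0 \right)} \right)}}{3154 + 3310} = \frac{1938 + \left(-40 + 28\right)}{3154 + 3310} = \frac{1938 - 12}{6464} = 1926 \cdot \frac{1}{6464} = \frac{963}{3232}$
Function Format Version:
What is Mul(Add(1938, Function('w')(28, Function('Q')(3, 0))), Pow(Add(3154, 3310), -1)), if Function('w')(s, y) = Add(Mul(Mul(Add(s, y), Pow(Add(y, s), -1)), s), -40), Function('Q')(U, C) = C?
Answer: Rational(963, 3232) ≈ 0.29796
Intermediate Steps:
Function('w')(s, y) = Add(-40, s) (Function('w')(s, y) = Add(Mul(Mul(Add(s, y), Pow(Add(s, y), -1)), s), -40) = Add(Mul(1, s), -40) = Add(s, -40) = Add(-40, s))
Mul(Add(1938, Function('w')(28, Function('Q')(3, 0))), Pow(Add(3154, 3310), -1)) = Mul(Add(1938, Add(-40, 28)), Pow(Add(3154, 3310), -1)) = Mul(Add(1938, -12), Pow(6464, -1)) = Mul(1926, Rational(1, 6464)) = Rational(963, 3232)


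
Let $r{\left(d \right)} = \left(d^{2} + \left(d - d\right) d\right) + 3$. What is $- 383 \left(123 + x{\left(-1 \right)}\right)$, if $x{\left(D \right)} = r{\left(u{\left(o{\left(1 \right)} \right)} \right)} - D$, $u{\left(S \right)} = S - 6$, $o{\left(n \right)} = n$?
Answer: $-58216$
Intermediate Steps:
$u{\left(S \right)} = -6 + S$ ($u{\left(S \right)} = S - 6 = -6 + S$)
$r{\left(d \right)} = 3 + d^{2}$ ($r{\left(d \right)} = \left(d^{2} + 0 d\right) + 3 = \left(d^{2} + 0\right) + 3 = d^{2} + 3 = 3 + d^{2}$)
$x{\left(D \right)} = 28 - D$ ($x{\left(D \right)} = \left(3 + \left(-6 + 1\right)^{2}\right) - D = \left(3 + \left(-5\right)^{2}\right) - D = \left(3 + 25\right) - D = 28 - D$)
$- 383 \left(123 + x{\left(-1 \right)}\right) = - 383 \left(123 + \left(28 - -1\right)\right) = - 383 \left(123 + \left(28 + 1\right)\right) = - 383 \left(123 + 29\right) = \left(-383\right) 152 = -58216$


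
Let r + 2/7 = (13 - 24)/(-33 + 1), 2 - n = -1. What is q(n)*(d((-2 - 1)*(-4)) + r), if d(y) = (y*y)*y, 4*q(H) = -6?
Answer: -1161255/448 ≈ -2592.1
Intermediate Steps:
n = 3 (n = 2 - 1*(-1) = 2 + 1 = 3)
q(H) = -3/2 (q(H) = (¼)*(-6) = -3/2)
d(y) = y³ (d(y) = y²*y = y³)
r = 13/224 (r = -2/7 + (13 - 24)/(-33 + 1) = -2/7 - 11/(-32) = -2/7 - 11*(-1/32) = -2/7 + 11/32 = 13/224 ≈ 0.058036)
q(n)*(d((-2 - 1)*(-4)) + r) = -3*(((-2 - 1)*(-4))³ + 13/224)/2 = -3*((-3*(-4))³ + 13/224)/2 = -3*(12³ + 13/224)/2 = -3*(1728 + 13/224)/2 = -3/2*387085/224 = -1161255/448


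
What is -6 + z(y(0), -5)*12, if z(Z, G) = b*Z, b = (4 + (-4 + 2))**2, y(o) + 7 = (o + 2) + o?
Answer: -246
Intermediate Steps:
y(o) = -5 + 2*o (y(o) = -7 + ((o + 2) + o) = -7 + ((2 + o) + o) = -7 + (2 + 2*o) = -5 + 2*o)
b = 4 (b = (4 - 2)**2 = 2**2 = 4)
z(Z, G) = 4*Z
-6 + z(y(0), -5)*12 = -6 + (4*(-5 + 2*0))*12 = -6 + (4*(-5 + 0))*12 = -6 + (4*(-5))*12 = -6 - 20*12 = -6 - 240 = -246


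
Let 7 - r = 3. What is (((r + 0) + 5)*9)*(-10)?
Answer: -810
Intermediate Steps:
r = 4 (r = 7 - 1*3 = 7 - 3 = 4)
(((r + 0) + 5)*9)*(-10) = (((4 + 0) + 5)*9)*(-10) = ((4 + 5)*9)*(-10) = (9*9)*(-10) = 81*(-10) = -810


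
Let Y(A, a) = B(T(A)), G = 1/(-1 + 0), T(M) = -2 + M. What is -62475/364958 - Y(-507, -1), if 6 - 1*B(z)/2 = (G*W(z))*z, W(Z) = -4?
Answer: -1490550947/364958 ≈ -4084.2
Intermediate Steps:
G = -1 (G = 1/(-1) = -1)
B(z) = 12 - 8*z (B(z) = 12 - 2*(-1*(-4))*z = 12 - 8*z)
Y(A, a) = 28 - 8*A (Y(A, a) = 12 - 8*(-2 + A) = 12 + (16 - 8*A) = 28 - 8*A)
-62475/364958 - Y(-507, -1) = -62475/364958 - (28 - 8*(-507)) = -62475*1/364958 - (28 + 4056) = -62475/364958 - 1*4084 = -62475/364958 - 4084 = -1490550947/364958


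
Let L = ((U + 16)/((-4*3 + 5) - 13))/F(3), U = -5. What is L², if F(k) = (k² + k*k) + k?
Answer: 121/176400 ≈ 0.00068594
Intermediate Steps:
F(k) = k + 2*k² (F(k) = (k² + k²) + k = 2*k² + k = k + 2*k²)
L = -11/420 (L = ((-5 + 16)/((-4*3 + 5) - 13))/((3*(1 + 2*3))) = (11/((-12 + 5) - 13))/((3*(1 + 6))) = (11/(-7 - 13))/((3*7)) = (11/(-20))/21 = (11*(-1/20))*(1/21) = -11/20*1/21 = -11/420 ≈ -0.026190)
L² = (-11/420)² = 121/176400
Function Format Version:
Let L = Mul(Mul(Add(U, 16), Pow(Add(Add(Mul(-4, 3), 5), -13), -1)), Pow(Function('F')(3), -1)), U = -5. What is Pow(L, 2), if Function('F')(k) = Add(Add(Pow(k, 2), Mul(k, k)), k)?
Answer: Rational(121, 176400) ≈ 0.00068594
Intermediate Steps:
Function('F')(k) = Add(k, Mul(2, Pow(k, 2))) (Function('F')(k) = Add(Add(Pow(k, 2), Pow(k, 2)), k) = Add(Mul(2, Pow(k, 2)), k) = Add(k, Mul(2, Pow(k, 2))))
L = Rational(-11, 420) (L = Mul(Mul(Add(-5, 16), Pow(Add(Add(Mul(-4, 3), 5), -13), -1)), Pow(Mul(3, Add(1, Mul(2, 3))), -1)) = Mul(Mul(11, Pow(Add(Add(-12, 5), -13), -1)), Pow(Mul(3, Add(1, 6)), -1)) = Mul(Mul(11, Pow(Add(-7, -13), -1)), Pow(Mul(3, 7), -1)) = Mul(Mul(11, Pow(-20, -1)), Pow(21, -1)) = Mul(Mul(11, Rational(-1, 20)), Rational(1, 21)) = Mul(Rational(-11, 20), Rational(1, 21)) = Rational(-11, 420) ≈ -0.026190)
Pow(L, 2) = Pow(Rational(-11, 420), 2) = Rational(121, 176400)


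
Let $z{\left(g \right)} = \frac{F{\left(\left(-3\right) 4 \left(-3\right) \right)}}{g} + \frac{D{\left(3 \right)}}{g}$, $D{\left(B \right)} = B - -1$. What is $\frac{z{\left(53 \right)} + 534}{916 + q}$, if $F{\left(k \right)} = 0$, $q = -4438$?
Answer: $- \frac{14153}{93333} \approx -0.15164$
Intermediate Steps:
$D{\left(B \right)} = 1 + B$ ($D{\left(B \right)} = B + 1 = 1 + B$)
$z{\left(g \right)} = \frac{4}{g}$ ($z{\left(g \right)} = \frac{0}{g} + \frac{1 + 3}{g} = 0 + \frac{4}{g} = \frac{4}{g}$)
$\frac{z{\left(53 \right)} + 534}{916 + q} = \frac{\frac{4}{53} + 534}{916 - 4438} = \frac{4 \cdot \frac{1}{53} + 534}{-3522} = \left(\frac{4}{53} + 534\right) \left(- \frac{1}{3522}\right) = \frac{28306}{53} \left(- \frac{1}{3522}\right) = - \frac{14153}{93333}$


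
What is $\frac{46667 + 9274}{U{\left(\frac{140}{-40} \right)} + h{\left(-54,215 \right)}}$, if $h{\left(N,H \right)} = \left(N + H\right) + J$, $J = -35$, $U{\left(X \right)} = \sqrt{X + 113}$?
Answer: $\frac{4699044}{10511} - \frac{18647 \sqrt{438}}{10511} \approx 409.93$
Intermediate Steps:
$U{\left(X \right)} = \sqrt{113 + X}$
$h{\left(N,H \right)} = -35 + H + N$ ($h{\left(N,H \right)} = \left(N + H\right) - 35 = \left(H + N\right) - 35 = -35 + H + N$)
$\frac{46667 + 9274}{U{\left(\frac{140}{-40} \right)} + h{\left(-54,215 \right)}} = \frac{46667 + 9274}{\sqrt{113 + \frac{140}{-40}} - -126} = \frac{55941}{\sqrt{113 + 140 \left(- \frac{1}{40}\right)} + 126} = \frac{55941}{\sqrt{113 - \frac{7}{2}} + 126} = \frac{55941}{\sqrt{\frac{219}{2}} + 126} = \frac{55941}{\frac{\sqrt{438}}{2} + 126} = \frac{55941}{126 + \frac{\sqrt{438}}{2}}$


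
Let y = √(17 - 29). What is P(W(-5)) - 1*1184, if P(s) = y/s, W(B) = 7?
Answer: -1184 + 2*I*√3/7 ≈ -1184.0 + 0.49487*I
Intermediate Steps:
y = 2*I*√3 (y = √(-12) = 2*I*√3 ≈ 3.4641*I)
P(s) = 2*I*√3/s (P(s) = (2*I*√3)/s = 2*I*√3/s)
P(W(-5)) - 1*1184 = 2*I*√3/7 - 1*1184 = 2*I*√3*(⅐) - 1184 = 2*I*√3/7 - 1184 = -1184 + 2*I*√3/7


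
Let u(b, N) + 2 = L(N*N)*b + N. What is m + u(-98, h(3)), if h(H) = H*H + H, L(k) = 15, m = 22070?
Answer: 20610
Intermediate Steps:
h(H) = H + H² (h(H) = H² + H = H + H²)
u(b, N) = -2 + N + 15*b (u(b, N) = -2 + (15*b + N) = -2 + (N + 15*b) = -2 + N + 15*b)
m + u(-98, h(3)) = 22070 + (-2 + 3*(1 + 3) + 15*(-98)) = 22070 + (-2 + 3*4 - 1470) = 22070 + (-2 + 12 - 1470) = 22070 - 1460 = 20610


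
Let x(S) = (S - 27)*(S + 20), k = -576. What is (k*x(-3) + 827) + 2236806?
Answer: 2531393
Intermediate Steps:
x(S) = (-27 + S)*(20 + S)
(k*x(-3) + 827) + 2236806 = (-576*(-540 + (-3)**2 - 7*(-3)) + 827) + 2236806 = (-576*(-540 + 9 + 21) + 827) + 2236806 = (-576*(-510) + 827) + 2236806 = (293760 + 827) + 2236806 = 294587 + 2236806 = 2531393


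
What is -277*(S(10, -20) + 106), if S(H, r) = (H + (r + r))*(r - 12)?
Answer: -295282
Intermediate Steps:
S(H, r) = (-12 + r)*(H + 2*r) (S(H, r) = (H + 2*r)*(-12 + r) = (-12 + r)*(H + 2*r))
-277*(S(10, -20) + 106) = -277*((-24*(-20) - 12*10 + 2*(-20)² + 10*(-20)) + 106) = -277*((480 - 120 + 2*400 - 200) + 106) = -277*((480 - 120 + 800 - 200) + 106) = -277*(960 + 106) = -277*1066 = -295282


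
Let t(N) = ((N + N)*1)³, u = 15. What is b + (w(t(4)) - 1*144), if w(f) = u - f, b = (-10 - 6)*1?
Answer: -657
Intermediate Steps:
t(N) = 8*N³ (t(N) = ((2*N)*1)³ = (2*N)³ = 8*N³)
b = -16 (b = -16*1 = -16)
w(f) = 15 - f
b + (w(t(4)) - 1*144) = -16 + ((15 - 8*4³) - 1*144) = -16 + ((15 - 8*64) - 144) = -16 + ((15 - 1*512) - 144) = -16 + ((15 - 512) - 144) = -16 + (-497 - 144) = -16 - 641 = -657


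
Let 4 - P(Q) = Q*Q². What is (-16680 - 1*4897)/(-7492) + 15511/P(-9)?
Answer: 132024353/5491636 ≈ 24.041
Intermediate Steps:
P(Q) = 4 - Q³ (P(Q) = 4 - Q*Q² = 4 - Q³)
(-16680 - 1*4897)/(-7492) + 15511/P(-9) = (-16680 - 1*4897)/(-7492) + 15511/(4 - 1*(-9)³) = (-16680 - 4897)*(-1/7492) + 15511/(4 - 1*(-729)) = -21577*(-1/7492) + 15511/(4 + 729) = 21577/7492 + 15511/733 = 132024353/5491636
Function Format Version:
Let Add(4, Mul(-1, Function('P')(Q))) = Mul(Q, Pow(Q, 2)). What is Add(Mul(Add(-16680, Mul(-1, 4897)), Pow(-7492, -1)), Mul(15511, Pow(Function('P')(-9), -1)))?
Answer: Rational(132024353, 5491636) ≈ 24.041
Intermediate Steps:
Function('P')(Q) = Add(4, Mul(-1, Pow(Q, 3))) (Function('P')(Q) = Add(4, Mul(-1, Mul(Q, Pow(Q, 2)))) = Add(4, Mul(-1, Pow(Q, 3))))
Add(Mul(Add(-16680, Mul(-1, 4897)), Pow(-7492, -1)), Mul(15511, Pow(Function('P')(-9), -1))) = Add(Mul(Add(-16680, Mul(-1, 4897)), Pow(-7492, -1)), Mul(15511, Pow(Add(4, Mul(-1, Pow(-9, 3))), -1))) = Add(Mul(Add(-16680, -4897), Rational(-1, 7492)), Mul(15511, Pow(Add(4, Mul(-1, -729)), -1))) = Add(Mul(-21577, Rational(-1, 7492)), Mul(15511, Pow(Add(4, 729), -1))) = Add(Rational(21577, 7492), Mul(15511, Pow(733, -1))) = Add(Rational(21577, 7492), Mul(15511, Rational(1, 733))) = Add(Rational(21577, 7492), Rational(15511, 733)) = Rational(132024353, 5491636)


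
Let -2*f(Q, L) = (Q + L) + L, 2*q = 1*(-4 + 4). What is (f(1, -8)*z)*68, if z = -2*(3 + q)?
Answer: -3060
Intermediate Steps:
q = 0 (q = (1*(-4 + 4))/2 = (1*0)/2 = (1/2)*0 = 0)
f(Q, L) = -L - Q/2 (f(Q, L) = -((Q + L) + L)/2 = -((L + Q) + L)/2 = -(Q + 2*L)/2 = -L - Q/2)
z = -6 (z = -2*(3 + 0) = -2*3 = -6)
(f(1, -8)*z)*68 = ((-1*(-8) - 1/2*1)*(-6))*68 = ((8 - 1/2)*(-6))*68 = ((15/2)*(-6))*68 = -45*68 = -3060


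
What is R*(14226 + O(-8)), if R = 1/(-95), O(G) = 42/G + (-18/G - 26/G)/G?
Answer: -227521/1520 ≈ -149.68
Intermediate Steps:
O(G) = -44/G**2 + 42/G (O(G) = 42/G + (-44/G)/G = 42/G - 44/G**2 = -44/G**2 + 42/G)
R = -1/95 ≈ -0.010526
R*(14226 + O(-8)) = -(14226 + 2*(-22 + 21*(-8))/(-8)**2)/95 = -(14226 + 2*(1/64)*(-22 - 168))/95 = -(14226 + 2*(1/64)*(-190))/95 = -(14226 - 95/16)/95 = -1/95*227521/16 = -227521/1520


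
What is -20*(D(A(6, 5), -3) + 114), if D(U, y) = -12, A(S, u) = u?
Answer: -2040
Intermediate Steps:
-20*(D(A(6, 5), -3) + 114) = -20*(-12 + 114) = -20*102 = -2040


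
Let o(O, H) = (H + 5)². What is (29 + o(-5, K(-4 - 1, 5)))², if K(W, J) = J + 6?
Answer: 81225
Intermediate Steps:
K(W, J) = 6 + J
o(O, H) = (5 + H)²
(29 + o(-5, K(-4 - 1, 5)))² = (29 + (5 + (6 + 5))²)² = (29 + (5 + 11)²)² = (29 + 16²)² = (29 + 256)² = 285² = 81225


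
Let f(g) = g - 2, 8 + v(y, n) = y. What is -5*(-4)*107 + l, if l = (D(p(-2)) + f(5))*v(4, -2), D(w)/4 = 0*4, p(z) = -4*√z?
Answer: 2128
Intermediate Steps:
v(y, n) = -8 + y
f(g) = -2 + g
D(w) = 0 (D(w) = 4*(0*4) = 4*0 = 0)
l = -12 (l = (0 + (-2 + 5))*(-8 + 4) = (0 + 3)*(-4) = 3*(-4) = -12)
-5*(-4)*107 + l = -5*(-4)*107 - 12 = 20*107 - 12 = 2140 - 12 = 2128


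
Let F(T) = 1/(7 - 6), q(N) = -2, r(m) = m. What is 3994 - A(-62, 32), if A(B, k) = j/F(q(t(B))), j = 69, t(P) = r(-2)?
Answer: 3925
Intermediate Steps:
t(P) = -2
F(T) = 1 (F(T) = 1/1 = 1)
A(B, k) = 69 (A(B, k) = 69/1 = 69*1 = 69)
3994 - A(-62, 32) = 3994 - 1*69 = 3994 - 69 = 3925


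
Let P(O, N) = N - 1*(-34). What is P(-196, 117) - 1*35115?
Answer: -34964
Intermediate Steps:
P(O, N) = 34 + N (P(O, N) = N + 34 = 34 + N)
P(-196, 117) - 1*35115 = (34 + 117) - 1*35115 = 151 - 35115 = -34964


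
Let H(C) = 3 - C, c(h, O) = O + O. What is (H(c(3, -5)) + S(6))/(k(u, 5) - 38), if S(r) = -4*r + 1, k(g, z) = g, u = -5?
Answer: 10/43 ≈ 0.23256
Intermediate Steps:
c(h, O) = 2*O
S(r) = 1 - 4*r
(H(c(3, -5)) + S(6))/(k(u, 5) - 38) = ((3 - 2*(-5)) + (1 - 4*6))/(-5 - 38) = ((3 - 1*(-10)) + (1 - 24))/(-43) = -((3 + 10) - 23)/43 = -(13 - 23)/43 = -1/43*(-10) = 10/43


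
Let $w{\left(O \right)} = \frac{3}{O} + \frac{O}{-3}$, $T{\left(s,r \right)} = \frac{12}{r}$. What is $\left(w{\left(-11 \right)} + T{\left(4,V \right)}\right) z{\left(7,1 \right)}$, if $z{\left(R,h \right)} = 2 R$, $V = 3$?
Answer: $\frac{3416}{33} \approx 103.52$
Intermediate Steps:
$w{\left(O \right)} = \frac{3}{O} - \frac{O}{3}$ ($w{\left(O \right)} = \frac{3}{O} + O \left(- \frac{1}{3}\right) = \frac{3}{O} - \frac{O}{3}$)
$\left(w{\left(-11 \right)} + T{\left(4,V \right)}\right) z{\left(7,1 \right)} = \left(\left(\frac{3}{-11} - - \frac{11}{3}\right) + \frac{12}{3}\right) 2 \cdot 7 = \left(\left(3 \left(- \frac{1}{11}\right) + \frac{11}{3}\right) + 12 \cdot \frac{1}{3}\right) 14 = \left(\left(- \frac{3}{11} + \frac{11}{3}\right) + 4\right) 14 = \left(\frac{112}{33} + 4\right) 14 = \frac{244}{33} \cdot 14 = \frac{3416}{33}$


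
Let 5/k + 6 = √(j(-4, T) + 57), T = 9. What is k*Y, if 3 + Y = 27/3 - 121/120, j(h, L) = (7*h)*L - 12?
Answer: -599/972 - 599*I*√23/1944 ≈ -0.61625 - 1.4777*I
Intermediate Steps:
j(h, L) = -12 + 7*L*h (j(h, L) = 7*L*h - 12 = -12 + 7*L*h)
Y = 599/120 (Y = -3 + (27/3 - 121/120) = -3 + (27*(⅓) - 121*1/120) = -3 + (9 - 121/120) = -3 + 959/120 = 599/120 ≈ 4.9917)
k = 5/(-6 + 3*I*√23) (k = 5/(-6 + √((-12 + 7*9*(-4)) + 57)) = 5/(-6 + √((-12 - 252) + 57)) = 5/(-6 + √(-264 + 57)) = 5/(-6 + √(-207)) = 5/(-6 + 3*I*√23) ≈ -0.12346 - 0.29604*I)
k*Y = (-10/81 - 5*I*√23/81)*(599/120) = -599/972 - 599*I*√23/1944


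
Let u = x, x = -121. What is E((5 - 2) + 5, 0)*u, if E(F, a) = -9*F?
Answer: 8712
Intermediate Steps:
u = -121
E((5 - 2) + 5, 0)*u = -9*((5 - 2) + 5)*(-121) = -9*(3 + 5)*(-121) = -9*8*(-121) = -72*(-121) = 8712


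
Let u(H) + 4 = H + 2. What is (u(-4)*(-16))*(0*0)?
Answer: 0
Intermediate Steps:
u(H) = -2 + H (u(H) = -4 + (H + 2) = -4 + (2 + H) = -2 + H)
(u(-4)*(-16))*(0*0) = ((-2 - 4)*(-16))*(0*0) = -6*(-16)*0 = 96*0 = 0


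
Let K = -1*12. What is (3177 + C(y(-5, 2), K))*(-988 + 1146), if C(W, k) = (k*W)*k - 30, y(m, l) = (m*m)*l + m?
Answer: 1521066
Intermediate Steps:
y(m, l) = m + l*m**2 (y(m, l) = m**2*l + m = l*m**2 + m = m + l*m**2)
K = -12
C(W, k) = -30 + W*k**2 (C(W, k) = (W*k)*k - 30 = W*k**2 - 30 = -30 + W*k**2)
(3177 + C(y(-5, 2), K))*(-988 + 1146) = (3177 + (-30 - 5*(1 + 2*(-5))*(-12)**2))*(-988 + 1146) = (3177 + (-30 - 5*(1 - 10)*144))*158 = (3177 + (-30 - 5*(-9)*144))*158 = (3177 + (-30 + 45*144))*158 = (3177 + (-30 + 6480))*158 = (3177 + 6450)*158 = 9627*158 = 1521066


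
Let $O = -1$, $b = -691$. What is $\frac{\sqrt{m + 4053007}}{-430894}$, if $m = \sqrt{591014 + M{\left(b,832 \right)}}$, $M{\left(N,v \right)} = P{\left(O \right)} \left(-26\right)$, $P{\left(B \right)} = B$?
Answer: $- \frac{\sqrt{4053007 + 8 \sqrt{9235}}}{430894} \approx -0.0046726$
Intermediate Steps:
$M{\left(N,v \right)} = 26$ ($M{\left(N,v \right)} = \left(-1\right) \left(-26\right) = 26$)
$m = 8 \sqrt{9235}$ ($m = \sqrt{591014 + 26} = \sqrt{591040} = 8 \sqrt{9235} \approx 768.79$)
$\frac{\sqrt{m + 4053007}}{-430894} = \frac{\sqrt{8 \sqrt{9235} + 4053007}}{-430894} = \sqrt{4053007 + 8 \sqrt{9235}} \left(- \frac{1}{430894}\right) = - \frac{\sqrt{4053007 + 8 \sqrt{9235}}}{430894}$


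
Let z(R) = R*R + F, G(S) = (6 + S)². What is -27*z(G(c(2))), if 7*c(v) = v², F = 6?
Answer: -121280274/2401 ≈ -50512.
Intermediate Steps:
c(v) = v²/7
z(R) = 6 + R² (z(R) = R*R + 6 = R² + 6 = 6 + R²)
-27*z(G(c(2))) = -27*(6 + ((6 + (⅐)*2²)²)²) = -27*(6 + ((6 + (⅐)*4)²)²) = -27*(6 + ((6 + 4/7)²)²) = -27*(6 + ((46/7)²)²) = -27*(6 + (2116/49)²) = -27*(6 + 4477456/2401) = -27*4491862/2401 = -121280274/2401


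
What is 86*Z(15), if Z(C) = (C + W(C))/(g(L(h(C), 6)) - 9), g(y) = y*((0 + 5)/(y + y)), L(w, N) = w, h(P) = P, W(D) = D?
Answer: -5160/13 ≈ -396.92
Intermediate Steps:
g(y) = 5/2 (g(y) = y*(5/((2*y))) = y*(5*(1/(2*y))) = y*(5/(2*y)) = 5/2)
Z(C) = -4*C/13 (Z(C) = (C + C)/(5/2 - 9) = (2*C)/(-13/2) = (2*C)*(-2/13) = -4*C/13)
86*Z(15) = 86*(-4/13*15) = 86*(-60/13) = -5160/13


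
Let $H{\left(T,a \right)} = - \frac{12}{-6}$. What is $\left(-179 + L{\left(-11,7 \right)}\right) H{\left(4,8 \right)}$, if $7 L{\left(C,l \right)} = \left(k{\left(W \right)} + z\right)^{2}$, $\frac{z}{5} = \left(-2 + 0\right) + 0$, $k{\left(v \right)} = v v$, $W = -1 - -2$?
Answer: $- \frac{2344}{7} \approx -334.86$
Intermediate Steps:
$W = 1$ ($W = -1 + 2 = 1$)
$H{\left(T,a \right)} = 2$ ($H{\left(T,a \right)} = \left(-12\right) \left(- \frac{1}{6}\right) = 2$)
$k{\left(v \right)} = v^{2}$
$z = -10$ ($z = 5 \left(\left(-2 + 0\right) + 0\right) = 5 \left(-2 + 0\right) = 5 \left(-2\right) = -10$)
$L{\left(C,l \right)} = \frac{81}{7}$ ($L{\left(C,l \right)} = \frac{\left(1^{2} - 10\right)^{2}}{7} = \frac{\left(1 - 10\right)^{2}}{7} = \frac{\left(-9\right)^{2}}{7} = \frac{1}{7} \cdot 81 = \frac{81}{7}$)
$\left(-179 + L{\left(-11,7 \right)}\right) H{\left(4,8 \right)} = \left(-179 + \frac{81}{7}\right) 2 = \left(- \frac{1172}{7}\right) 2 = - \frac{2344}{7}$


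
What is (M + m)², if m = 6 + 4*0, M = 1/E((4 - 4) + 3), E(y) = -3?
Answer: 289/9 ≈ 32.111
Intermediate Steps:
M = -⅓ (M = 1/(-3) = -⅓ ≈ -0.33333)
m = 6 (m = 6 + 0 = 6)
(M + m)² = (-⅓ + 6)² = (17/3)² = 289/9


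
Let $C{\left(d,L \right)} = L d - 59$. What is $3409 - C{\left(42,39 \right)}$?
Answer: $1830$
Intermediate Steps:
$C{\left(d,L \right)} = -59 + L d$
$3409 - C{\left(42,39 \right)} = 3409 - \left(-59 + 39 \cdot 42\right) = 3409 - \left(-59 + 1638\right) = 3409 - 1579 = 1830$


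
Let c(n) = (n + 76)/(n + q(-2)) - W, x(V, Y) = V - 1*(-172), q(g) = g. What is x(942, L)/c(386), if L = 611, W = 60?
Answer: -71296/3763 ≈ -18.947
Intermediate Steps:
x(V, Y) = 172 + V (x(V, Y) = V + 172 = 172 + V)
c(n) = -60 + (76 + n)/(-2 + n) (c(n) = (n + 76)/(n - 2) - 1*60 = (76 + n)/(-2 + n) - 60 = -60 + (76 + n)/(-2 + n))
x(942, L)/c(386) = (172 + 942)/(((196 - 59*386)/(-2 + 386))) = 1114/(((196 - 22774)/384)) = 1114/(((1/384)*(-22578))) = 1114/(-3763/64) = 1114*(-64/3763) = -71296/3763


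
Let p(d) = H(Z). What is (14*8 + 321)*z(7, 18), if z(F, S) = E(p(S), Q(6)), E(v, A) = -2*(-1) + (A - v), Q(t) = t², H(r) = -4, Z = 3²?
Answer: 18186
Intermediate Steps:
Z = 9
p(d) = -4
E(v, A) = 2 + A - v (E(v, A) = 2 + (A - v) = 2 + A - v)
z(F, S) = 42 (z(F, S) = 2 + 6² - 1*(-4) = 2 + 36 + 4 = 42)
(14*8 + 321)*z(7, 18) = (14*8 + 321)*42 = (112 + 321)*42 = 433*42 = 18186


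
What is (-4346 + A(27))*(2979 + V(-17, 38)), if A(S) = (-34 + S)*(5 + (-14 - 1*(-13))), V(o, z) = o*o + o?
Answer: -14219874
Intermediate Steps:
V(o, z) = o + o**2 (V(o, z) = o**2 + o = o + o**2)
A(S) = -136 + 4*S (A(S) = (-34 + S)*(5 + (-14 + 13)) = (-34 + S)*(5 - 1) = (-34 + S)*4 = -136 + 4*S)
(-4346 + A(27))*(2979 + V(-17, 38)) = (-4346 + (-136 + 4*27))*(2979 - 17*(1 - 17)) = (-4346 + (-136 + 108))*(2979 - 17*(-16)) = (-4346 - 28)*(2979 + 272) = -4374*3251 = -14219874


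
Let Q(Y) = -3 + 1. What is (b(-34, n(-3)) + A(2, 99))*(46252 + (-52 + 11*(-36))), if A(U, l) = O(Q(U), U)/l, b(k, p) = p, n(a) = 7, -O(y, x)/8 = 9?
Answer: 287316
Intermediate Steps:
Q(Y) = -2
O(y, x) = -72 (O(y, x) = -8*9 = -72)
A(U, l) = -72/l
(b(-34, n(-3)) + A(2, 99))*(46252 + (-52 + 11*(-36))) = (7 - 72/99)*(46252 + (-52 + 11*(-36))) = (7 - 72*1/99)*(46252 + (-52 - 396)) = (7 - 8/11)*(46252 - 448) = (69/11)*45804 = 287316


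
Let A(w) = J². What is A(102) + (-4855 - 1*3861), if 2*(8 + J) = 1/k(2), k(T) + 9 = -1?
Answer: -3460479/400 ≈ -8651.2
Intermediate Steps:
k(T) = -10 (k(T) = -9 - 1 = -10)
J = -161/20 (J = -8 + (½)/(-10) = -8 + (½)*(-⅒) = -8 - 1/20 = -161/20 ≈ -8.0500)
A(w) = 25921/400 (A(w) = (-161/20)² = 25921/400)
A(102) + (-4855 - 1*3861) = 25921/400 + (-4855 - 1*3861) = 25921/400 + (-4855 - 3861) = 25921/400 - 8716 = -3460479/400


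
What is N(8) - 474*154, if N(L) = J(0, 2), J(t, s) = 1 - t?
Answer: -72995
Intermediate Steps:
N(L) = 1 (N(L) = 1 - 1*0 = 1 + 0 = 1)
N(8) - 474*154 = 1 - 474*154 = 1 - 72996 = -72995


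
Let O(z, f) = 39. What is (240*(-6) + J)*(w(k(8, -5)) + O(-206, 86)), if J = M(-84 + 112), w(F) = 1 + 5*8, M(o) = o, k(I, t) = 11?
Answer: -112960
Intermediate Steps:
w(F) = 41 (w(F) = 1 + 40 = 41)
J = 28 (J = -84 + 112 = 28)
(240*(-6) + J)*(w(k(8, -5)) + O(-206, 86)) = (240*(-6) + 28)*(41 + 39) = (-1440 + 28)*80 = -1412*80 = -112960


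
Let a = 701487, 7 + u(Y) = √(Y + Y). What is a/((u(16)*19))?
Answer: -4910409/323 - 2805948*√2/323 ≈ -27488.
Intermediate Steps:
u(Y) = -7 + √2*√Y (u(Y) = -7 + √(Y + Y) = -7 + √(2*Y) = -7 + √2*√Y)
a/((u(16)*19)) = 701487/(((-7 + √2*√16)*19)) = 701487/(((-7 + √2*4)*19)) = 701487/(((-7 + 4*√2)*19)) = 701487/(-133 + 76*√2)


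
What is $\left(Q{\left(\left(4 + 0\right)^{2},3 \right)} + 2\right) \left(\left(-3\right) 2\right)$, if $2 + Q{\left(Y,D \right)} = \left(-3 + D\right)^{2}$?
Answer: $0$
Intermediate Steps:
$Q{\left(Y,D \right)} = -2 + \left(-3 + D\right)^{2}$
$\left(Q{\left(\left(4 + 0\right)^{2},3 \right)} + 2\right) \left(\left(-3\right) 2\right) = \left(\left(-2 + \left(-3 + 3\right)^{2}\right) + 2\right) \left(\left(-3\right) 2\right) = \left(\left(-2 + 0^{2}\right) + 2\right) \left(-6\right) = \left(\left(-2 + 0\right) + 2\right) \left(-6\right) = \left(-2 + 2\right) \left(-6\right) = 0 \left(-6\right) = 0$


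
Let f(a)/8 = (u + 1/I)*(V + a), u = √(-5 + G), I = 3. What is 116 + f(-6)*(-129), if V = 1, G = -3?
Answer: 1836 + 10320*I*√2 ≈ 1836.0 + 14595.0*I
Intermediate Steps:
u = 2*I*√2 (u = √(-5 - 3) = √(-8) = 2*I*√2 ≈ 2.8284*I)
f(a) = 8*(1 + a)*(⅓ + 2*I*√2) (f(a) = 8*((2*I*√2 + 1/3)*(1 + a)) = 8*((2*I*√2 + ⅓)*(1 + a)) = 8*((⅓ + 2*I*√2)*(1 + a)) = 8*((1 + a)*(⅓ + 2*I*√2)) = 8*(1 + a)*(⅓ + 2*I*√2))
116 + f(-6)*(-129) = 116 + (8/3 + (8/3)*(-6) + 16*I*√2*(1 - 6))*(-129) = 116 + (8/3 - 16 + 16*I*√2*(-5))*(-129) = 116 + (8/3 - 16 - 80*I*√2)*(-129) = 116 + (-40/3 - 80*I*√2)*(-129) = 116 + (1720 + 10320*I*√2) = 1836 + 10320*I*√2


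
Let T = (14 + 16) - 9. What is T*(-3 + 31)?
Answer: 588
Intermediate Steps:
T = 21 (T = 30 - 9 = 21)
T*(-3 + 31) = 21*(-3 + 31) = 21*28 = 588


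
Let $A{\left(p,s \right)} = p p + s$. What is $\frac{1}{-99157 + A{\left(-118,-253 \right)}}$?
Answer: $- \frac{1}{85486} \approx -1.1698 \cdot 10^{-5}$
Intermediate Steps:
$A{\left(p,s \right)} = s + p^{2}$ ($A{\left(p,s \right)} = p^{2} + s = s + p^{2}$)
$\frac{1}{-99157 + A{\left(-118,-253 \right)}} = \frac{1}{-99157 - \left(253 - \left(-118\right)^{2}\right)} = \frac{1}{-99157 + \left(-253 + 13924\right)} = \frac{1}{-99157 + 13671} = \frac{1}{-85486} = - \frac{1}{85486}$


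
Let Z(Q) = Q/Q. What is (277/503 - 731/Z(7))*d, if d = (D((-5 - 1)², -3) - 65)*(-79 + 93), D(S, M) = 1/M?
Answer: 336063168/503 ≈ 6.6812e+5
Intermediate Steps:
Z(Q) = 1
d = -2744/3 (d = (1/(-3) - 65)*(-79 + 93) = (-⅓ - 65)*14 = -196/3*14 = -2744/3 ≈ -914.67)
(277/503 - 731/Z(7))*d = (277/503 - 731/1)*(-2744/3) = (277*(1/503) - 731*1)*(-2744/3) = (277/503 - 731)*(-2744/3) = -367416/503*(-2744/3) = 336063168/503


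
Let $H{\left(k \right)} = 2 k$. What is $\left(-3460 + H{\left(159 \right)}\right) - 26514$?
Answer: $-29656$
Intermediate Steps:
$\left(-3460 + H{\left(159 \right)}\right) - 26514 = \left(-3460 + 2 \cdot 159\right) - 26514 = \left(-3460 + 318\right) - 26514 = -3142 - 26514 = -29656$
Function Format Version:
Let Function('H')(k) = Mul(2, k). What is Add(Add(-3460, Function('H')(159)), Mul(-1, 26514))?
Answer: -29656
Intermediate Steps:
Add(Add(-3460, Function('H')(159)), Mul(-1, 26514)) = Add(Add(-3460, Mul(2, 159)), Mul(-1, 26514)) = Add(Add(-3460, 318), -26514) = Add(-3142, -26514) = -29656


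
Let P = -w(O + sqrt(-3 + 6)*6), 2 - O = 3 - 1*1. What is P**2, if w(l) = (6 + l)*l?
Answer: 15552 + 7776*sqrt(3) ≈ 29020.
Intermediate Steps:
O = 0 (O = 2 - (3 - 1*1) = 2 - (3 - 1) = 2 - 1*2 = 2 - 2 = 0)
w(l) = l*(6 + l)
P = -6*sqrt(3)*(6 + 6*sqrt(3)) (P = -(0 + sqrt(-3 + 6)*6)*(6 + (0 + sqrt(-3 + 6)*6)) = -(0 + sqrt(3)*6)*(6 + (0 + sqrt(3)*6)) = -(0 + 6*sqrt(3))*(6 + (0 + 6*sqrt(3))) = -6*sqrt(3)*(6 + 6*sqrt(3)) ≈ -170.35)
P**2 = (-108 - 36*sqrt(3))**2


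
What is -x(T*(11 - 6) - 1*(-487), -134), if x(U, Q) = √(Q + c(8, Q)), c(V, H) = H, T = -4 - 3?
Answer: -2*I*√67 ≈ -16.371*I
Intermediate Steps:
T = -7
x(U, Q) = √2*√Q (x(U, Q) = √(Q + Q) = √(2*Q) = √2*√Q)
-x(T*(11 - 6) - 1*(-487), -134) = -√2*√(-134) = -√2*I*√134 = -2*I*√67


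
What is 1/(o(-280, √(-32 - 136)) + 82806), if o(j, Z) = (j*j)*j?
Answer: -1/21869194 ≈ -4.5726e-8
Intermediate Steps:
o(j, Z) = j³ (o(j, Z) = j²*j = j³)
1/(o(-280, √(-32 - 136)) + 82806) = 1/((-280)³ + 82806) = 1/(-21952000 + 82806) = 1/(-21869194) = -1/21869194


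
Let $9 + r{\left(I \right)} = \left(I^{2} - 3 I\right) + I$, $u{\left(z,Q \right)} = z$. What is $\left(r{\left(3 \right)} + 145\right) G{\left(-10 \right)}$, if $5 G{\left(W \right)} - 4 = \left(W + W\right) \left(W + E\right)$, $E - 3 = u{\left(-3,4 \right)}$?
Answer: $\frac{28356}{5} \approx 5671.2$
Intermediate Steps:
$E = 0$ ($E = 3 - 3 = 0$)
$r{\left(I \right)} = -9 + I^{2} - 2 I$ ($r{\left(I \right)} = -9 + \left(\left(I^{2} - 3 I\right) + I\right) = -9 + \left(I^{2} - 2 I\right) = -9 + I^{2} - 2 I$)
$G{\left(W \right)} = \frac{4}{5} + \frac{2 W^{2}}{5}$ ($G{\left(W \right)} = \frac{4}{5} + \frac{\left(W + W\right) \left(W + 0\right)}{5} = \frac{4}{5} + \frac{2 W W}{5} = \frac{4}{5} + \frac{2 W^{2}}{5}$)
$\left(r{\left(3 \right)} + 145\right) G{\left(-10 \right)} = \left(\left(-9 + 3^{2} - 6\right) + 145\right) \left(\frac{4}{5} + \frac{2 \left(-10\right)^{2}}{5}\right) = \left(\left(-9 + 9 - 6\right) + 145\right) \left(\frac{4}{5} + \frac{2}{5} \cdot 100\right) = \left(-6 + 145\right) \left(\frac{4}{5} + 40\right) = 139 \cdot \frac{204}{5} = \frac{28356}{5}$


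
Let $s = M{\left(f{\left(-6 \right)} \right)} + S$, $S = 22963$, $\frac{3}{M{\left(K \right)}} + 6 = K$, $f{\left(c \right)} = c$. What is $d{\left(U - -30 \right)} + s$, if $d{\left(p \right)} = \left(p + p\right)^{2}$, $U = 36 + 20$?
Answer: $\frac{210187}{4} \approx 52547.0$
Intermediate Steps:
$M{\left(K \right)} = \frac{3}{-6 + K}$
$U = 56$
$d{\left(p \right)} = 4 p^{2}$ ($d{\left(p \right)} = \left(2 p\right)^{2} = 4 p^{2}$)
$s = \frac{91851}{4}$ ($s = \frac{3}{-6 - 6} + 22963 = \frac{3}{-12} + 22963 = 3 \left(- \frac{1}{12}\right) + 22963 = - \frac{1}{4} + 22963 = \frac{91851}{4} \approx 22963.0$)
$d{\left(U - -30 \right)} + s = 4 \left(56 - -30\right)^{2} + \frac{91851}{4} = 4 \left(56 + 30\right)^{2} + \frac{91851}{4} = 4 \cdot 86^{2} + \frac{91851}{4} = 4 \cdot 7396 + \frac{91851}{4} = 29584 + \frac{91851}{4} = \frac{210187}{4}$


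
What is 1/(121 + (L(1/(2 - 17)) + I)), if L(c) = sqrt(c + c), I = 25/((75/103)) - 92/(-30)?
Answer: 5940/940901 - 5*I*sqrt(30)/1881802 ≈ 0.0063131 - 1.4553e-5*I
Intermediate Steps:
I = 187/5 (I = 25/((75*(1/103))) - 92*(-1/30) = 25/(75/103) + 46/15 = 25*(103/75) + 46/15 = 103/3 + 46/15 = 187/5 ≈ 37.400)
L(c) = sqrt(2)*sqrt(c) (L(c) = sqrt(2*c) = sqrt(2)*sqrt(c))
1/(121 + (L(1/(2 - 17)) + I)) = 1/(121 + (sqrt(2)*sqrt(1/(2 - 17)) + 187/5)) = 1/(121 + (sqrt(2)*sqrt(1/(-15)) + 187/5)) = 1/(121 + (sqrt(2)*sqrt(-1/15) + 187/5)) = 1/(121 + (sqrt(2)*(I*sqrt(15)/15) + 187/5)) = 1/(121 + (I*sqrt(30)/15 + 187/5)) = 1/(121 + (187/5 + I*sqrt(30)/15)) = 1/(792/5 + I*sqrt(30)/15)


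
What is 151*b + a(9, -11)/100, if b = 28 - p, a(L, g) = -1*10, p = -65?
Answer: 140429/10 ≈ 14043.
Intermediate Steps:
a(L, g) = -10
b = 93 (b = 28 - 1*(-65) = 28 + 65 = 93)
151*b + a(9, -11)/100 = 151*93 - 10/100 = 14043 - 10*1/100 = 14043 - ⅒ = 140429/10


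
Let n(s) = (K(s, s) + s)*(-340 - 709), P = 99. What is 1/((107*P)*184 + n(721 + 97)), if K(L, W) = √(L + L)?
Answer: 545515/594273102432 + 1049*√409/594273102432 ≈ 9.5365e-7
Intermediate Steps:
K(L, W) = √2*√L (K(L, W) = √(2*L) = √2*√L)
n(s) = -1049*s - 1049*√2*√s (n(s) = (√2*√s + s)*(-340 - 709) = (s + √2*√s)*(-1049) = -1049*s - 1049*√2*√s)
1/((107*P)*184 + n(721 + 97)) = 1/((107*99)*184 + (-1049*(721 + 97) - 1049*√2*√(721 + 97))) = 1/(10593*184 + (-1049*818 - 1049*√2*√818)) = 1/(1949112 + (-858082 - 2098*√409)) = 1/(1091030 - 2098*√409)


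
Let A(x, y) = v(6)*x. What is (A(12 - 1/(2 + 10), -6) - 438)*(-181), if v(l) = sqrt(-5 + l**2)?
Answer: 79278 - 25883*sqrt(31)/12 ≈ 67269.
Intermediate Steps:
A(x, y) = x*sqrt(31) (A(x, y) = sqrt(-5 + 6**2)*x = sqrt(-5 + 36)*x = sqrt(31)*x = x*sqrt(31))
(A(12 - 1/(2 + 10), -6) - 438)*(-181) = ((12 - 1/(2 + 10))*sqrt(31) - 438)*(-181) = ((12 - 1/12)*sqrt(31) - 438)*(-181) = (143*sqrt(31)/12 - 438)*(-181) = (-438 + 143*sqrt(31)/12)*(-181) = 79278 - 25883*sqrt(31)/12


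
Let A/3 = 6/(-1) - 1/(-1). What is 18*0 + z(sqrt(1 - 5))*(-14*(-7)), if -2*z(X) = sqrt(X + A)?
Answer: -49*sqrt(-15 + 2*I) ≈ -12.624 - 190.2*I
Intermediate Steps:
A = -15 (A = 3*(6/(-1) - 1/(-1)) = 3*(6*(-1) - 1*(-1)) = 3*(-6 + 1) = 3*(-5) = -15)
z(X) = -sqrt(-15 + X)/2 (z(X) = -sqrt(X - 15)/2 = -sqrt(-15 + X)/2)
18*0 + z(sqrt(1 - 5))*(-14*(-7)) = 18*0 + (-sqrt(-15 + sqrt(1 - 5))/2)*(-14*(-7)) = 0 - sqrt(-15 + sqrt(-4))/2*98 = 0 - sqrt(-15 + 2*I)/2*98 = 0 - 49*sqrt(-15 + 2*I) = -49*sqrt(-15 + 2*I)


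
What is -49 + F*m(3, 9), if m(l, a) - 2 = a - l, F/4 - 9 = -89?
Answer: -2609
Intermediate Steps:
F = -320 (F = 36 + 4*(-89) = 36 - 356 = -320)
m(l, a) = 2 + a - l (m(l, a) = 2 + (a - l) = 2 + a - l)
-49 + F*m(3, 9) = -49 - 320*(2 + 9 - 1*3) = -49 - 320*(2 + 9 - 3) = -49 - 320*8 = -49 - 2560 = -2609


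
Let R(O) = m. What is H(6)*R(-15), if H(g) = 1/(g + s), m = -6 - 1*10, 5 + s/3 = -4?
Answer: 16/21 ≈ 0.76190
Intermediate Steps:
s = -27 (s = -15 + 3*(-4) = -15 - 12 = -27)
m = -16 (m = -6 - 10 = -16)
R(O) = -16
H(g) = 1/(-27 + g) (H(g) = 1/(g - 27) = 1/(-27 + g))
H(6)*R(-15) = -16/(-27 + 6) = -16/(-21) = -1/21*(-16) = 16/21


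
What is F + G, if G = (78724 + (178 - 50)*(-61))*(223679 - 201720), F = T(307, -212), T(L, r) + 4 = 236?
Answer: 1557244676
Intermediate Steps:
T(L, r) = 232 (T(L, r) = -4 + 236 = 232)
F = 232
G = 1557244444 (G = (78724 + 128*(-61))*21959 = (78724 - 7808)*21959 = 70916*21959 = 1557244444)
F + G = 232 + 1557244444 = 1557244676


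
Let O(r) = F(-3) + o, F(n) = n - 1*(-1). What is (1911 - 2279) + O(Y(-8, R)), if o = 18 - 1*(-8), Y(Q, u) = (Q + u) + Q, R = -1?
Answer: -344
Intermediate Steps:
Y(Q, u) = u + 2*Q
F(n) = 1 + n (F(n) = n + 1 = 1 + n)
o = 26 (o = 18 + 8 = 26)
O(r) = 24 (O(r) = (1 - 3) + 26 = -2 + 26 = 24)
(1911 - 2279) + O(Y(-8, R)) = (1911 - 2279) + 24 = -368 + 24 = -344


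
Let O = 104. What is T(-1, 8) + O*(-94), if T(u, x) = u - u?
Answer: -9776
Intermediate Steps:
T(u, x) = 0
T(-1, 8) + O*(-94) = 0 + 104*(-94) = 0 - 9776 = -9776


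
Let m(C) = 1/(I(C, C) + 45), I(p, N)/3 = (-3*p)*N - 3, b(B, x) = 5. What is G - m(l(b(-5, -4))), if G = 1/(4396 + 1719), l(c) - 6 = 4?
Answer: 6979/5283360 ≈ 0.0013209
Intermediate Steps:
l(c) = 10 (l(c) = 6 + 4 = 10)
I(p, N) = -9 - 9*N*p (I(p, N) = 3*((-3*p)*N - 3) = 3*(-3*N*p - 3) = 3*(-3 - 3*N*p) = -9 - 9*N*p)
m(C) = 1/(36 - 9*C²) (m(C) = 1/((-9 - 9*C*C) + 45) = 1/((-9 - 9*C²) + 45) = 1/(36 - 9*C²))
G = 1/6115 ≈ 0.00016353
G - m(l(b(-5, -4))) = 1/6115 - (-1)/(-36 + 9*10²) = 1/6115 - (-1)/(-36 + 9*100) = 1/6115 - (-1)/(-36 + 900) = 1/6115 - (-1)/864 = 1/6115 - 1*(-1/864) = 1/6115 + 1/864 = 6979/5283360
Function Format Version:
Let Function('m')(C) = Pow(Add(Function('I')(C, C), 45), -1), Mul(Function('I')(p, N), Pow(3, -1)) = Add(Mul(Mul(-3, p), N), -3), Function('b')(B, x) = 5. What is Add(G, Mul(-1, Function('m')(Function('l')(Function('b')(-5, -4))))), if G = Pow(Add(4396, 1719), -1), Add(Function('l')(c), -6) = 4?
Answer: Rational(6979, 5283360) ≈ 0.0013209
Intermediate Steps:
Function('l')(c) = 10 (Function('l')(c) = Add(6, 4) = 10)
Function('I')(p, N) = Add(-9, Mul(-9, N, p)) (Function('I')(p, N) = Mul(3, Add(Mul(Mul(-3, p), N), -3)) = Mul(3, Add(Mul(-3, N, p), -3)) = Mul(3, Add(-3, Mul(-3, N, p))) = Add(-9, Mul(-9, N, p)))
Function('m')(C) = Pow(Add(36, Mul(-9, Pow(C, 2))), -1) (Function('m')(C) = Pow(Add(Add(-9, Mul(-9, C, C)), 45), -1) = Pow(Add(Add(-9, Mul(-9, Pow(C, 2))), 45), -1) = Pow(Add(36, Mul(-9, Pow(C, 2))), -1))
G = Rational(1, 6115) (G = Pow(6115, -1) = Rational(1, 6115) ≈ 0.00016353)
Add(G, Mul(-1, Function('m')(Function('l')(Function('b')(-5, -4))))) = Add(Rational(1, 6115), Mul(-1, Mul(-1, Pow(Add(-36, Mul(9, Pow(10, 2))), -1)))) = Add(Rational(1, 6115), Mul(-1, Mul(-1, Pow(Add(-36, Mul(9, 100)), -1)))) = Add(Rational(1, 6115), Mul(-1, Mul(-1, Pow(Add(-36, 900), -1)))) = Add(Rational(1, 6115), Mul(-1, Mul(-1, Pow(864, -1)))) = Add(Rational(1, 6115), Mul(-1, Mul(-1, Rational(1, 864)))) = Add(Rational(1, 6115), Mul(-1, Rational(-1, 864))) = Add(Rational(1, 6115), Rational(1, 864)) = Rational(6979, 5283360)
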